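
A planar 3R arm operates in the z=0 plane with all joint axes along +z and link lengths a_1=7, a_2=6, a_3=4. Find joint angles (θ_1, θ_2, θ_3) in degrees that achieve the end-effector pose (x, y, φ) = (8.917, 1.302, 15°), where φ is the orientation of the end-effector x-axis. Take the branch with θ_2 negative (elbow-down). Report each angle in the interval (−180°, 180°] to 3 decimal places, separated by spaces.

60.000 -134.996 89.996

wrist centre = target − a_3·(cos φ, sin φ) = (5.0533, 0.2667)
cos θ_2 = (25.6069−7²−6²)/(2·7·6) = -0.7071; θ_2 = -134.9962° (elbow-down)
β = atan2(0.2667,5.0533) = 3.0214°; ψ = atan2(-4.2429,2.7576) = -56.9786°
θ_1 = β − ψ = 60.0000°
θ_3 = φ − θ_1 − θ_2 = 89.9962° (wrapped to (-180°,180°])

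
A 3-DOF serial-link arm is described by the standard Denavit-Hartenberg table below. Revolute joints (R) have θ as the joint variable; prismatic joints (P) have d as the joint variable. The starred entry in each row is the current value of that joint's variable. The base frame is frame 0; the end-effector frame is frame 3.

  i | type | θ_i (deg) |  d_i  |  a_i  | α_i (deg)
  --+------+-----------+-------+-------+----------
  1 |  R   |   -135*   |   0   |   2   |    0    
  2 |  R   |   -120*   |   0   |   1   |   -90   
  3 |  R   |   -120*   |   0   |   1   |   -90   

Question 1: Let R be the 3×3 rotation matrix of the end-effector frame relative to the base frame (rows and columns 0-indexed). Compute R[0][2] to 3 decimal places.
End-effector z-axis (col 2 of R) = (-0.2241,0.8365,0.5000)
R[0][2] = -0.2241

-0.224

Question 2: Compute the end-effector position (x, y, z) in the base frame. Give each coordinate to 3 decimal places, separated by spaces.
after link 1: o_1 = (-1.4142, -1.4142, 0.0000)
after link 2: o_2 = (-1.6730, -0.4483, 0.0000)
after link 3: o_3 = (-1.5436, -0.9313, 0.8660)

-1.544 -0.931 0.866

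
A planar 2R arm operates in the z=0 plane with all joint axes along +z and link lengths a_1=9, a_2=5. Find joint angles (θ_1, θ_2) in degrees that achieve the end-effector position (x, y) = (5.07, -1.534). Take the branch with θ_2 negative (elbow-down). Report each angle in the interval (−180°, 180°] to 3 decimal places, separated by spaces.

cos θ_2 = (28.0581−9²−5²)/(2·9·5) = -0.8660; θ_2 = -149.9996° (elbow-down)
β = atan2(-1.5340,5.0700) = -16.8339°; ψ = atan2(-2.5000,4.6699) = -28.1624°
θ_1 = β − ψ = 11.3285°

11.328 -150.000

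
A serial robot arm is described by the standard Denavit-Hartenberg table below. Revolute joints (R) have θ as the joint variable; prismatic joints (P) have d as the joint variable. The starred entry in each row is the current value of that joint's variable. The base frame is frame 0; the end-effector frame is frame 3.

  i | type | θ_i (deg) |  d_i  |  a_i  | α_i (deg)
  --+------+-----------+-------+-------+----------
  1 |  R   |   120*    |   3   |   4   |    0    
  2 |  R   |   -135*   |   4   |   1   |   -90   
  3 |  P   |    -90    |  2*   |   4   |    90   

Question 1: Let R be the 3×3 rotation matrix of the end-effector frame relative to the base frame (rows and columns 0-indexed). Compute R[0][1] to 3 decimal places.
End-effector y-axis (col 1 of R) = (0.2588,0.9659,0.0000)
R[0][1] = 0.2588

0.259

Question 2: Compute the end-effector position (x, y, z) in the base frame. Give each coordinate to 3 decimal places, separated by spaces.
after link 1: o_1 = (-2.0000, 3.4641, 3.0000)
after link 2: o_2 = (-1.0341, 3.2053, 7.0000)
after link 3: o_3 = (-0.5164, 5.1371, 11.0000)

-0.516 5.137 11.000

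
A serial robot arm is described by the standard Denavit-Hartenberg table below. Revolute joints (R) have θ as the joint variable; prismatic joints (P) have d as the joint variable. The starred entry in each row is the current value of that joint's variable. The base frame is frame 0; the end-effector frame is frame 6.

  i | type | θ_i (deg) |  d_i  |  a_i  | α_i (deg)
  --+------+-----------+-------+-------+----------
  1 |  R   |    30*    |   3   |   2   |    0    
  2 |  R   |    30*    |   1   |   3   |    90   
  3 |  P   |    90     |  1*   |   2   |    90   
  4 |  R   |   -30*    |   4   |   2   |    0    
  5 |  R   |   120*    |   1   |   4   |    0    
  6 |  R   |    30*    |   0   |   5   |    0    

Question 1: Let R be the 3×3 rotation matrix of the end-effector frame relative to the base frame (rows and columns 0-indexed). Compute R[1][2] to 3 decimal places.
End-effector z-axis (col 2 of R) = (0.5000,0.8660,-0.0000)
R[1][2] = 0.8660

0.866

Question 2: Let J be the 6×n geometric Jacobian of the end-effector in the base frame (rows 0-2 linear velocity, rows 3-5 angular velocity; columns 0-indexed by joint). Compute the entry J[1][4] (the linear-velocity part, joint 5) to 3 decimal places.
axis z_4 = (0.5000,0.8660,-0.0000); lever o_n−o_4 = (7.7141,-3.2990,-2.5000)
cross product → J_v[:, 4] = (-2.1651,1.2500,-8.3301)
J_ω[:, 4] = z_4
entry J[1][4] = 1.2500

1.250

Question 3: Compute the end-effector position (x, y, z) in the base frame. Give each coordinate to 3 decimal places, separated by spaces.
after link 1: o_1 = (1.7321, 1.0000, 3.0000)
after link 2: o_2 = (3.2321, 3.5981, 4.0000)
after link 3: o_3 = (4.0981, 3.0981, 6.0000)
after link 4: o_4 = (5.2321, 7.0622, 7.7321)
after link 5: o_5 = (9.1962, 5.9282, 7.7321)
after link 6: o_6 = (12.9462, 3.7631, 5.2321)

12.946 3.763 5.232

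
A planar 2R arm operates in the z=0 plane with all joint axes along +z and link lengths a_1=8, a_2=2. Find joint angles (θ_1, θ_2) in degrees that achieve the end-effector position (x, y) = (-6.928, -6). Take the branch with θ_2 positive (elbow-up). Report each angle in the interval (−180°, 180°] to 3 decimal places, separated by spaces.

-150.000 60.006

cos θ_2 = (83.9972−8²−2²)/(2·8·2) = 0.4999; θ_2 = 60.0058° (elbow-up)
β = atan2(-6.0000,-6.9280) = -139.1058°; ψ = atan2(1.7322,8.9998) = 10.8942°
θ_1 = β − ψ = -150.0000°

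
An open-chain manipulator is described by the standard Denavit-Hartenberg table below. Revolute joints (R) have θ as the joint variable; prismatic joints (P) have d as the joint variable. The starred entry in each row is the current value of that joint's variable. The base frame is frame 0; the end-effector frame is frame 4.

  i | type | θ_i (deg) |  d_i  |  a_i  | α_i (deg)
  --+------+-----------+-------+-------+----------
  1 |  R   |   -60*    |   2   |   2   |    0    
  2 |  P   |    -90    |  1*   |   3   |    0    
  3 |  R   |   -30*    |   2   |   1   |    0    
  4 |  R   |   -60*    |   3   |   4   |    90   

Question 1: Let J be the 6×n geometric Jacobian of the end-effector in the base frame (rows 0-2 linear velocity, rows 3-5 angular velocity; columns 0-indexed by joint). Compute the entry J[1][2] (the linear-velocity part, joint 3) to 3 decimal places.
-3.000

axis z_2 = (0.0000,0.0000,1.0000); lever o_n−o_2 = (-3.0000,3.4641,5.0000)
cross product → J_v[:, 2] = (-3.4641,-3.0000,0.0000)
J_ω[:, 2] = z_2
entry J[1][2] = -3.0000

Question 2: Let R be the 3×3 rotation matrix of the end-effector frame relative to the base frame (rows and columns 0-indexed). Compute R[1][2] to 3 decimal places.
End-effector z-axis (col 2 of R) = (0.8660,0.5000,0.0000)
R[1][2] = 0.5000

0.500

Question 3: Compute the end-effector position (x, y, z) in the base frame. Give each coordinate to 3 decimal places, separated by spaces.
after link 1: o_1 = (1.0000, -1.7321, 2.0000)
after link 2: o_2 = (-1.5981, -3.2321, 3.0000)
after link 3: o_3 = (-2.5981, -3.2321, 5.0000)
after link 4: o_4 = (-4.5981, 0.2321, 8.0000)

-4.598 0.232 8.000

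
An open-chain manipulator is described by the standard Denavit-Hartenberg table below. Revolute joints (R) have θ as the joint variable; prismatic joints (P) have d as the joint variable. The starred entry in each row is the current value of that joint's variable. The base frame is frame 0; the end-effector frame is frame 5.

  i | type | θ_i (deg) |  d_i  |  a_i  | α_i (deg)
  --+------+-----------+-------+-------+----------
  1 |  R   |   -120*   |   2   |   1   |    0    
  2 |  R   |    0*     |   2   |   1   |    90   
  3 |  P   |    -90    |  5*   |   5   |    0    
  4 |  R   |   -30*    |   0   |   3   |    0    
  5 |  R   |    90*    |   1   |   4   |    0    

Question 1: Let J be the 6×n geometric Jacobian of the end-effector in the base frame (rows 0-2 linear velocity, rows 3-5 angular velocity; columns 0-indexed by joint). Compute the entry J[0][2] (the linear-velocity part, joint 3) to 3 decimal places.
prismatic axis z_2 = (-0.8660,0.5000,0.0000)
J_v[:, 2] = z_2; J_ω[:, 2] = (0,0,0)
entry J[0][2] = -0.8660

-0.866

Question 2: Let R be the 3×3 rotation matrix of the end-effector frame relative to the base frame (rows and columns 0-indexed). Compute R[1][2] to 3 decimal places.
0.500

End-effector z-axis (col 2 of R) = (-0.8660,0.5000,0.0000)
R[1][2] = 0.5000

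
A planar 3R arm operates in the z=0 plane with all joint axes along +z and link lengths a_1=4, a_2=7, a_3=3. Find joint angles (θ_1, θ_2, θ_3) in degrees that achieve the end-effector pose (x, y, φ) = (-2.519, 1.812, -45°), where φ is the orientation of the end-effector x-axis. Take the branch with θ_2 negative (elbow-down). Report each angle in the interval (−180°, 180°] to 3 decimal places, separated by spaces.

-135.005 -119.996 -149.999

wrist centre = target − a_3·(cos φ, sin φ) = (-4.6403, 3.9333)
cos θ_2 = (37.0036−4²−7²)/(2·4·7) = -0.4999; θ_2 = -119.9958° (elbow-down)
β = atan2(3.9333,-4.6403) = 139.7141°; ψ = atan2(-6.0624,0.5004) = -85.2810°
θ_1 = β − ψ = 224.9951°
θ_3 = φ − θ_1 − θ_2 = -149.9993° (wrapped to (-180°,180°])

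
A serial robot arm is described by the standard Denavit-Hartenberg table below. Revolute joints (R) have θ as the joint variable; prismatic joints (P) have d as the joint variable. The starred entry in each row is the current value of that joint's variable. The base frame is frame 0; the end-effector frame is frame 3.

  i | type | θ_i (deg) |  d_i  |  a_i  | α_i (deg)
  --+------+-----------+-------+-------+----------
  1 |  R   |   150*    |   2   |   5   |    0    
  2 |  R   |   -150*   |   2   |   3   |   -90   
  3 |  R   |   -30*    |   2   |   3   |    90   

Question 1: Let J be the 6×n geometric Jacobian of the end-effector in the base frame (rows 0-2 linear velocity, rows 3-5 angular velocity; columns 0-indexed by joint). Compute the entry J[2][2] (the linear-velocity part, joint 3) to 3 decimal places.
axis z_2 = (0.0000,1.0000,0.0000); lever o_n−o_2 = (2.5981,2.0000,1.5000)
cross product → J_v[:, 2] = (1.5000,0.0000,-2.5981)
J_ω[:, 2] = z_2
entry J[2][2] = -2.5981

-2.598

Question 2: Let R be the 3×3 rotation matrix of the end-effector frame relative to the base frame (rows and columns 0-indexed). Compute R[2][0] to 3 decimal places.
End-effector x-axis (col 0 of R) = (0.8660,-0.0000,0.5000)
R[2][0] = 0.5000

0.500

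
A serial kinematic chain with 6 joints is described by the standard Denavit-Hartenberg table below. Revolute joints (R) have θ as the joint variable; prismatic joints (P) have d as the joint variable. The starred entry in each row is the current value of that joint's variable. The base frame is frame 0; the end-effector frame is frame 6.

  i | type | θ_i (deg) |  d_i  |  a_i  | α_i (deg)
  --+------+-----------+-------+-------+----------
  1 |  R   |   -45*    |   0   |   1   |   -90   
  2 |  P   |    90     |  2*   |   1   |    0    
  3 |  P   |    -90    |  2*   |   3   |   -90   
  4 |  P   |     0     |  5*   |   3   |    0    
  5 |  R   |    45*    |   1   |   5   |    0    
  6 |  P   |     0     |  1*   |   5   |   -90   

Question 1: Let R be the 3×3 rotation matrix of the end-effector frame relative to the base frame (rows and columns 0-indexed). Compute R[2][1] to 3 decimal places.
End-effector y-axis (col 1 of R) = (-0.0000,-0.0000,1.0000)
R[2][1] = 1.0000

1.000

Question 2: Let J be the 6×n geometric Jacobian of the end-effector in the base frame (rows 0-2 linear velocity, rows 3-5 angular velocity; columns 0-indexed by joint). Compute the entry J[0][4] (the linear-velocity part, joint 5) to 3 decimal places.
axis z_4 = (0.0000,0.0000,-1.0000); lever o_n−o_4 = (0.0000,-10.0000,-2.0000)
cross product → J_v[:, 4] = (-10.0000,-0.0000,-0.0000)
J_ω[:, 4] = z_4
entry J[0][4] = -10.0000

-10.000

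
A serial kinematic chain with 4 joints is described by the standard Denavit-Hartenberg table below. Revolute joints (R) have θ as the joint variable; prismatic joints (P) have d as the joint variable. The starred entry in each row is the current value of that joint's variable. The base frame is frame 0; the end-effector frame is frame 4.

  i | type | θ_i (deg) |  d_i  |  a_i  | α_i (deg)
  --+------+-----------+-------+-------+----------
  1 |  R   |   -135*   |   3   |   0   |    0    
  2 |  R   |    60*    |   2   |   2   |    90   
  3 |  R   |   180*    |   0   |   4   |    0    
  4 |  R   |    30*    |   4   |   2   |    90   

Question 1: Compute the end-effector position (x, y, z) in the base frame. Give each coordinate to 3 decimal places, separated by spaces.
-4.830 2.570 4.000

after link 1: o_1 = (0.0000, 0.0000, 3.0000)
after link 2: o_2 = (0.5176, -1.9319, 5.0000)
after link 3: o_3 = (-0.5176, 1.9319, 5.0000)
after link 4: o_4 = (-4.8296, 2.5696, 4.0000)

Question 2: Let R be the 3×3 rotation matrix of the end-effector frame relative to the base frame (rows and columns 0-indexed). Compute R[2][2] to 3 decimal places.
End-effector z-axis (col 2 of R) = (-0.1294,0.4830,0.8660)
R[2][2] = 0.8660

0.866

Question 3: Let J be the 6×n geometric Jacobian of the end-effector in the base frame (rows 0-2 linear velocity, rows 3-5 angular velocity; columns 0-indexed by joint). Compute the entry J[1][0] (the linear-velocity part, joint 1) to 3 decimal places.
axis z_0 = ẑ; lever o_n−o_0 = (-4.8296,2.5696,4.0000)
cross product → J_v[:, 0] = (-2.5696,-4.8296,0.0000)
J_ω[:, 0] = z_0
entry J[1][0] = -4.8296

-4.830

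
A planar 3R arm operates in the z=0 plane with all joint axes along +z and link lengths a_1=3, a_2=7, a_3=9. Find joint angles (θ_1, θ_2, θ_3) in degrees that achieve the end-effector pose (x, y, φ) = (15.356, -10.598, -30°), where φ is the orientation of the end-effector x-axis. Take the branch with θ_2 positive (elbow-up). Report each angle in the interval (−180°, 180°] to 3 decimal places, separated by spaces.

-60.015 30.019 -0.004

wrist centre = target − a_3·(cos φ, sin φ) = (7.5618, -6.0980)
cos θ_2 = (94.3660−3²−7²)/(2·3·7) = 0.8659; θ_2 = 30.0193° (elbow-up)
β = atan2(-6.0980,7.5618) = -38.8836°; ψ = atan2(3.5020,9.0610) = 21.1313°
θ_1 = β − ψ = -60.0149°
θ_3 = φ − θ_1 − θ_2 = -0.0044° (wrapped to (-180°,180°])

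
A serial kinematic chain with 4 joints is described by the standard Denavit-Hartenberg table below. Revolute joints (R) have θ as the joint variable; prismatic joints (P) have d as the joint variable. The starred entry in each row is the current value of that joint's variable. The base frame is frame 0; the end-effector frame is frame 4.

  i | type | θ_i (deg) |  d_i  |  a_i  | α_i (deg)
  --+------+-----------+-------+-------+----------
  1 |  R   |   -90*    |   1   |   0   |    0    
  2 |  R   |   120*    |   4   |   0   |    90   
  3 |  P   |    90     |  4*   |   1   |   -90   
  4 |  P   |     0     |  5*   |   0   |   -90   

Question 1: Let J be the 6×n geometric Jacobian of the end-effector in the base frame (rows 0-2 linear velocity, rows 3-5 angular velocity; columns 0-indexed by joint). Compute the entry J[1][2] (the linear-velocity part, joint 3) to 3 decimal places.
prismatic axis z_2 = (0.5000,-0.8660,0.0000)
J_v[:, 2] = z_2; J_ω[:, 2] = (0,0,0)
entry J[1][2] = -0.8660

-0.866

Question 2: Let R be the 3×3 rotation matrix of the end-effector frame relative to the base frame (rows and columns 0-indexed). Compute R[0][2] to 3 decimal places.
-0.500

End-effector z-axis (col 2 of R) = (-0.5000,0.8660,-0.0000)
R[0][2] = -0.5000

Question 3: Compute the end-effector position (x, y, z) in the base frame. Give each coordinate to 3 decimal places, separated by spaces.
after link 1: o_1 = (0.0000, 0.0000, 1.0000)
after link 2: o_2 = (0.0000, 0.0000, 5.0000)
after link 3: o_3 = (2.0000, -3.4641, 6.0000)
after link 4: o_4 = (-2.3301, -5.9641, 6.0000)

-2.330 -5.964 6.000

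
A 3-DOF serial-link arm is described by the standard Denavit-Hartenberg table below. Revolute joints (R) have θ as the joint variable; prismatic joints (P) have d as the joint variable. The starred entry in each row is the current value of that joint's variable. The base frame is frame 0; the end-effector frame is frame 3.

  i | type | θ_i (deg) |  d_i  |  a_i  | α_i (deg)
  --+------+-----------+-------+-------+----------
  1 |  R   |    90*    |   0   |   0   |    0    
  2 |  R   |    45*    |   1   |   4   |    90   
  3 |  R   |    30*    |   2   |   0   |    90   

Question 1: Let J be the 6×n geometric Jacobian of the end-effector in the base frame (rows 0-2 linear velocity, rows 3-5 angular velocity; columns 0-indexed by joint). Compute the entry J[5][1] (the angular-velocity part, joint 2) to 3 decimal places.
1.000

axis z_1 = (0.0000,0.0000,1.0000); lever o_n−o_1 = (-1.4142,4.2426,1.0000)
cross product → J_v[:, 1] = (-4.2426,-1.4142,0.0000)
J_ω[:, 1] = z_1
entry J[5][1] = 1.0000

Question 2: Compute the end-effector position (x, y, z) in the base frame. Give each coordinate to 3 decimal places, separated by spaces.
after link 1: o_1 = (0.0000, 0.0000, 0.0000)
after link 2: o_2 = (-2.8284, 2.8284, 1.0000)
after link 3: o_3 = (-1.4142, 4.2426, 1.0000)

-1.414 4.243 1.000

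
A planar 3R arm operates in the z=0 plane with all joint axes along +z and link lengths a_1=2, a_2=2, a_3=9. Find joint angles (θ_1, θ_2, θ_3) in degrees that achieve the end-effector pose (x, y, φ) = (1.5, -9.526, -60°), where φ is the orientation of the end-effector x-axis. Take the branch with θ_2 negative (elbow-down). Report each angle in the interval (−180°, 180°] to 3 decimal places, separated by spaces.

-120.000 -60.008 120.008

wrist centre = target − a_3·(cos φ, sin φ) = (-3.0000, -1.7318)
cos θ_2 = (11.9990−2²−2²)/(2·2·2) = 0.4999; θ_2 = -60.0080° (elbow-down)
β = atan2(-1.7318,-3.0000) = -150.0040°; ψ = atan2(-1.7322,2.9998) = -30.0040°
θ_1 = β − ψ = -120.0000°
θ_3 = φ − θ_1 − θ_2 = 120.0080° (wrapped to (-180°,180°])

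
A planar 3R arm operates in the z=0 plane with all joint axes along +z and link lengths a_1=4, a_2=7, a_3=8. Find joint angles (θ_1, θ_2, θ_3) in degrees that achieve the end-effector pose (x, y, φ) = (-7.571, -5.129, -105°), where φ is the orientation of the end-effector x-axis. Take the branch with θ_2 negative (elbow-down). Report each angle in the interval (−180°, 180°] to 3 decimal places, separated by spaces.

-120.008 -119.992 135.001

wrist centre = target − a_3·(cos φ, sin φ) = (-5.5004, 2.5984)
cos θ_2 = (37.0066−4²−7²)/(2·4·7) = -0.4999; θ_2 = -119.9922° (elbow-down)
β = atan2(2.5984,-5.5004) = 154.7140°; ψ = atan2(-6.0627,0.5008) = -85.2776°
θ_1 = β − ψ = 239.9916°
θ_3 = φ − θ_1 − θ_2 = 135.0006° (wrapped to (-180°,180°])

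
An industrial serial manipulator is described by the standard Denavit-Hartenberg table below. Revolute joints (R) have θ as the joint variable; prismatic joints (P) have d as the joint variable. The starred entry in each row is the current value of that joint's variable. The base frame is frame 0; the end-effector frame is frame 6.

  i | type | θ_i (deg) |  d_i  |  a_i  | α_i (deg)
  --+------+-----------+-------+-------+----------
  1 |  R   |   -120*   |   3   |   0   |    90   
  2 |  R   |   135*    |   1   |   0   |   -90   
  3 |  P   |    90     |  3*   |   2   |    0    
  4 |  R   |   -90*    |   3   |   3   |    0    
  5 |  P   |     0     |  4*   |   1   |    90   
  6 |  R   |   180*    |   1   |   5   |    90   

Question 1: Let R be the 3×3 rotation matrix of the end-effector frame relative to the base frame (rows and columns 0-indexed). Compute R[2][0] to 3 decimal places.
-0.707

End-effector x-axis (col 0 of R) = (-0.3536,-0.6124,-0.7071)
R[2][0] = -0.7071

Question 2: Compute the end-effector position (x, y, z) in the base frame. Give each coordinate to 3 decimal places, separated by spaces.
3.182 5.511 -4.778

after link 1: o_1 = (0.0000, 0.0000, 3.0000)
after link 2: o_2 = (-0.8660, 0.5000, 3.0000)
after link 3: o_3 = (1.9267, 1.3371, 0.8787)
after link 4: o_4 = (4.0480, 5.0114, 0.8787)
after link 5: o_5 = (5.8158, 8.0732, -1.2426)
after link 6: o_6 = (3.1820, 5.5114, -4.7782)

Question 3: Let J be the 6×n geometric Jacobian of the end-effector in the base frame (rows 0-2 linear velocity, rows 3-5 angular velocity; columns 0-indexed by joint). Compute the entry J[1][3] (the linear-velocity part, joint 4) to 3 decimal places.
1.112

axis z_3 = (0.3536,0.6124,-0.7071); lever o_n−o_3 = (1.2553,4.1742,-5.6569)
cross product → J_v[:, 3] = (-0.5125,1.1124,0.7071)
J_ω[:, 3] = z_3
entry J[1][3] = 1.1124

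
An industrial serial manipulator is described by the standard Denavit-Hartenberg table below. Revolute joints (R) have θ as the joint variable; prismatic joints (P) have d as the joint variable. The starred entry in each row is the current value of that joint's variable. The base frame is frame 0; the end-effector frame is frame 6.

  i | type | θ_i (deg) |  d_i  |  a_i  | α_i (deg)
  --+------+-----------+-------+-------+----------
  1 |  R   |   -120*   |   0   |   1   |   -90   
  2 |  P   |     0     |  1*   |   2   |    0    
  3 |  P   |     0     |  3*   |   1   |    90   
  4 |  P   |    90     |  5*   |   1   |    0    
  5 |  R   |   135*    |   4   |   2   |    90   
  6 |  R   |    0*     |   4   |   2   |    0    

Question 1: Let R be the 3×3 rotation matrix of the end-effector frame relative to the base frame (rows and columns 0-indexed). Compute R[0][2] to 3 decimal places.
0.966

End-effector z-axis (col 2 of R) = (0.9659,0.2588,0.0000)
R[0][2] = 0.9659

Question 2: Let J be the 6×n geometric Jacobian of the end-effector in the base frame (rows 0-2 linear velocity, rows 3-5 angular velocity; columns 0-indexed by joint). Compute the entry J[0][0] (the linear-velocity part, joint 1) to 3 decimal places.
axis z_0 = ẑ; lever o_n−o_0 = (5.1586,-1.0651,9.0000)
cross product → J_v[:, 0] = (1.0651,5.1586,-0.0000)
J_ω[:, 0] = z_0
entry J[0][0] = 1.0651

1.065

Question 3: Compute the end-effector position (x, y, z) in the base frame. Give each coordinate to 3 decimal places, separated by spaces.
after link 1: o_1 = (-0.5000, -0.8660, 0.0000)
after link 2: o_2 = (-0.6340, -3.0981, 0.0000)
after link 3: o_3 = (1.4641, -5.4641, 0.0000)
after link 4: o_4 = (2.3301, -5.9641, 5.0000)
after link 5: o_5 = (1.8125, -4.0322, 9.0000)
after link 6: o_6 = (5.1586, -1.0651, 9.0000)

5.159 -1.065 9.000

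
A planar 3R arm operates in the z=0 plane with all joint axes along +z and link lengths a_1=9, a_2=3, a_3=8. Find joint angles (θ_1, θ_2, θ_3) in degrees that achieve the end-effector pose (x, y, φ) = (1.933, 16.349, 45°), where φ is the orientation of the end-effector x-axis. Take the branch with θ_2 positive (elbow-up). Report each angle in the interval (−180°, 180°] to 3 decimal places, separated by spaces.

wrist centre = target − a_3·(cos φ, sin φ) = (-3.7239, 10.6921)
cos θ_2 = (128.1891−9²−3²)/(2·9·3) = 0.7072; θ_2 = 44.9920° (elbow-up)
β = atan2(10.6921,-3.7239) = 109.2022°; ψ = atan2(2.1210,11.1216) = 10.7973°
θ_1 = β − ψ = 98.4048°
θ_3 = φ − θ_1 − θ_2 = -98.3969° (wrapped to (-180°,180°])

98.405 44.992 -98.397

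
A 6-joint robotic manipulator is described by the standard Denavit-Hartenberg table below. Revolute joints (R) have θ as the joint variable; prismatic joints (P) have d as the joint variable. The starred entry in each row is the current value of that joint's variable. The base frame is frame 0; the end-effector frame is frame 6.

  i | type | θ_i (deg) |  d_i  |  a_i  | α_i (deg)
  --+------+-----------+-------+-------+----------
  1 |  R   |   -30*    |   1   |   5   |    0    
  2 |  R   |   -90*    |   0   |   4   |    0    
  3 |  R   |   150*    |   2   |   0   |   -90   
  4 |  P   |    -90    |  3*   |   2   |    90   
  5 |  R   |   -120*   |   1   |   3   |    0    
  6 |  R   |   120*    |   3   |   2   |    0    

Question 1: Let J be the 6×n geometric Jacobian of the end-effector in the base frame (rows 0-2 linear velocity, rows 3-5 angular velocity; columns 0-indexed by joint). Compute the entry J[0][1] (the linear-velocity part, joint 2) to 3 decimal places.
axis z_1 = (0.0000,0.0000,1.0000); lever o_n−o_1 = (-5.6651,-5.1160,4.5000)
cross product → J_v[:, 1] = (5.1160,-5.6651,0.0000)
J_ω[:, 1] = z_1
entry J[0][1] = 5.1160

5.116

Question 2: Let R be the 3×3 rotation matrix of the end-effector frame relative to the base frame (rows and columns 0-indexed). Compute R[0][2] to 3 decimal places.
End-effector z-axis (col 2 of R) = (-0.8660,-0.5000,0.0000)
R[0][2] = -0.8660

-0.866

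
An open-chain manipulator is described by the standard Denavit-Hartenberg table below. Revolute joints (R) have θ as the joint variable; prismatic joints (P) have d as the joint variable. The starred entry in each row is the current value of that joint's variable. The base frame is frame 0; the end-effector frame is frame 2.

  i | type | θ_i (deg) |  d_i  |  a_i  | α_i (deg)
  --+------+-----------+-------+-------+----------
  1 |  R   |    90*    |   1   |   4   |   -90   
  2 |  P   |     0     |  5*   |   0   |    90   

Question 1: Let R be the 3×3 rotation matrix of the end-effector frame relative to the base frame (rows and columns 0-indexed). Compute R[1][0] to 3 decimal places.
1.000

End-effector x-axis (col 0 of R) = (0.0000,1.0000,0.0000)
R[1][0] = 1.0000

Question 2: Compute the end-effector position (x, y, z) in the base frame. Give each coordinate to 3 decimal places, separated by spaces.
after link 1: o_1 = (0.0000, 4.0000, 1.0000)
after link 2: o_2 = (-5.0000, 4.0000, 1.0000)

-5.000 4.000 1.000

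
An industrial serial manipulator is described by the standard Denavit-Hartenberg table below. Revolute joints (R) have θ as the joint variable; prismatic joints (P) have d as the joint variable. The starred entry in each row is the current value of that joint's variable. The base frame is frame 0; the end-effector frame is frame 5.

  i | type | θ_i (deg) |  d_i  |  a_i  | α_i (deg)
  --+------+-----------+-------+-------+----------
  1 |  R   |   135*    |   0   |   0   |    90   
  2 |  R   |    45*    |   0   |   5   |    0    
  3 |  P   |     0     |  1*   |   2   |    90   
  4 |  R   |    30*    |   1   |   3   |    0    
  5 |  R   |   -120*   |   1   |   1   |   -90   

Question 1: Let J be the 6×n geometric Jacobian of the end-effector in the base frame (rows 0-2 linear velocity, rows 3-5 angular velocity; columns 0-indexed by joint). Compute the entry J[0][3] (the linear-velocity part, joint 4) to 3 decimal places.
2.087

axis z_3 = (-0.5000,0.5000,-0.7071); lever o_n−o_3 = (-1.9455,2.6526,0.4229)
cross product → J_v[:, 3] = (2.0871,1.5871,-0.3536)
J_ω[:, 3] = z_3
entry J[0][3] = 2.0871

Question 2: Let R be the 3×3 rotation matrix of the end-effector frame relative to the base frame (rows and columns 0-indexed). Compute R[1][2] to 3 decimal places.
0.500

End-effector z-axis (col 2 of R) = (-0.5000,0.5000,0.7071)
R[1][2] = 0.5000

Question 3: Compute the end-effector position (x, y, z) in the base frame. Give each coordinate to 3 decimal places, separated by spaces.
-4.738 6.860 5.373

after link 1: o_1 = (0.0000, 0.0000, 0.0000)
after link 2: o_2 = (-2.5000, 2.5000, 3.5355)
after link 3: o_3 = (-2.7929, 4.2071, 4.9497)
after link 4: o_4 = (-3.5313, 7.0668, 6.0798)
after link 5: o_5 = (-4.7384, 6.8597, 5.3727)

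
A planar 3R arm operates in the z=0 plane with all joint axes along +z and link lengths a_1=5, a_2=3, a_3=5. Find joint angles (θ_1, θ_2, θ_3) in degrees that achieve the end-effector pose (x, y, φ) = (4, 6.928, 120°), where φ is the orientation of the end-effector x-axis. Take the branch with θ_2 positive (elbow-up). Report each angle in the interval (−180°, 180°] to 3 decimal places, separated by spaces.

wrist centre = target − a_3·(cos φ, sin φ) = (6.5000, 2.5979)
cos θ_2 = (48.9989−5²−3²)/(2·5·3) = 0.5000; θ_2 = 60.0023° (elbow-up)
β = atan2(2.5979,6.5000) = 21.7852°; ψ = atan2(2.5981,6.4999) = 21.7876°
θ_1 = β − ψ = -0.0023°
θ_3 = φ − θ_1 − θ_2 = 60.0000° (wrapped to (-180°,180°])

-0.002 60.002 60.000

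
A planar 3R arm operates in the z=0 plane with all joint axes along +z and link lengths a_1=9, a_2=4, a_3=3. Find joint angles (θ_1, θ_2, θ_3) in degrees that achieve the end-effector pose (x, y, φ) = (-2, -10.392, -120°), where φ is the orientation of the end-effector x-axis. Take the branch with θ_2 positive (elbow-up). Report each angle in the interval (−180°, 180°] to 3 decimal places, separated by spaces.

-120.000 120.004 -120.004

wrist centre = target − a_3·(cos φ, sin φ) = (-0.5000, -7.7939)
cos θ_2 = (60.9952−9²−4²)/(2·9·4) = -0.5001; θ_2 = 120.0044° (elbow-up)
β = atan2(-7.7939,-0.5000) = -93.6706°; ψ = atan2(3.4639,6.9997) = 26.3294°
θ_1 = β − ψ = -120.0000°
θ_3 = φ − θ_1 − θ_2 = -120.0044° (wrapped to (-180°,180°])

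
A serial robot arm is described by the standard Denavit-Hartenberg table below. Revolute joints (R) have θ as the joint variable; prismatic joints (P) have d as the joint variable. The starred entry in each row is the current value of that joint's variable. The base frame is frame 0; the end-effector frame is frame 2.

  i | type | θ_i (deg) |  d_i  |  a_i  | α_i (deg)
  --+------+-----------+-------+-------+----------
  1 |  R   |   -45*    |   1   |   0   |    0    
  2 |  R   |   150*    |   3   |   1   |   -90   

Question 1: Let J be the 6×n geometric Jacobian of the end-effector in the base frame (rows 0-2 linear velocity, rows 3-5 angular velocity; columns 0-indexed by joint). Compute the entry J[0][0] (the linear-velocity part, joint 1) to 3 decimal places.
-0.966

axis z_0 = ẑ; lever o_n−o_0 = (-0.2588,0.9659,4.0000)
cross product → J_v[:, 0] = (-0.9659,-0.2588,0.0000)
J_ω[:, 0] = z_0
entry J[0][0] = -0.9659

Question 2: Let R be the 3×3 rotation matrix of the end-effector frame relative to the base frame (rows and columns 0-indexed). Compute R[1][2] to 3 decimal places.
End-effector z-axis (col 2 of R) = (-0.9659,-0.2588,0.0000)
R[1][2] = -0.2588

-0.259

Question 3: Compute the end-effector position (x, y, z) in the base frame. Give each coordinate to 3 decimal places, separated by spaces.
-0.259 0.966 4.000

after link 1: o_1 = (0.0000, 0.0000, 1.0000)
after link 2: o_2 = (-0.2588, 0.9659, 4.0000)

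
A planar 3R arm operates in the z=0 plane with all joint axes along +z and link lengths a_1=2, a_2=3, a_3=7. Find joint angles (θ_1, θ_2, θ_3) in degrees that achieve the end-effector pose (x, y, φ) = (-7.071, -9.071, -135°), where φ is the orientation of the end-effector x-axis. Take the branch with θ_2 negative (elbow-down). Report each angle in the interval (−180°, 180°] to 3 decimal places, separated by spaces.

wrist centre = target − a_3·(cos φ, sin φ) = (-2.1213, -4.1213)
cos θ_2 = (21.4844−2²−3²)/(2·2·3) = 0.7070; θ_2 = -45.0057° (elbow-down)
β = atan2(-4.1213,-2.1213) = -117.2354°; ψ = atan2(-2.1215,4.1211) = -27.2392°
θ_1 = β − ψ = -89.9961°
θ_3 = φ − θ_1 − θ_2 = 0.0018° (wrapped to (-180°,180°])

-89.996 -45.006 0.002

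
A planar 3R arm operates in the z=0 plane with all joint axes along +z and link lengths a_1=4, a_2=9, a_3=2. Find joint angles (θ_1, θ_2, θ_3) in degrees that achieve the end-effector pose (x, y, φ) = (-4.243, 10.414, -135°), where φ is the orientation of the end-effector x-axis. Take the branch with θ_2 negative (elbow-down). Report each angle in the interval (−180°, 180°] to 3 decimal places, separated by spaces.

135.004 -45.003 134.999

wrist centre = target − a_3·(cos φ, sin φ) = (-2.8288, 11.8282)
cos θ_2 = (147.9087−4²−9²)/(2·4·9) = 0.7071; θ_2 = -45.0034° (elbow-down)
β = atan2(11.8282,-2.8288) = 103.4500°; ψ = atan2(-6.3643,10.3636) = -31.5543°
θ_1 = β − ψ = 135.0043°
θ_3 = φ − θ_1 − θ_2 = 134.9991° (wrapped to (-180°,180°])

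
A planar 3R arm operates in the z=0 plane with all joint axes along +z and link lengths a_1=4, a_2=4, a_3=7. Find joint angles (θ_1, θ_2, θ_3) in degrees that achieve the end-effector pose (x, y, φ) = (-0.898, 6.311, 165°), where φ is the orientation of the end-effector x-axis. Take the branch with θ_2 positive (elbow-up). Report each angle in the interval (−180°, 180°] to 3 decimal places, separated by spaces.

wrist centre = target − a_3·(cos φ, sin φ) = (5.8635, 4.4993)
cos θ_2 = (54.6238−4²−4²)/(2·4·4) = 0.7070; θ_2 = 45.0091° (elbow-up)
β = atan2(4.4993,5.8635) = 37.5004°; ψ = atan2(2.8289,6.8280) = 22.5046°
θ_1 = β − ψ = 14.9958°
θ_3 = φ − θ_1 − θ_2 = 104.9951° (wrapped to (-180°,180°])

14.996 45.009 104.995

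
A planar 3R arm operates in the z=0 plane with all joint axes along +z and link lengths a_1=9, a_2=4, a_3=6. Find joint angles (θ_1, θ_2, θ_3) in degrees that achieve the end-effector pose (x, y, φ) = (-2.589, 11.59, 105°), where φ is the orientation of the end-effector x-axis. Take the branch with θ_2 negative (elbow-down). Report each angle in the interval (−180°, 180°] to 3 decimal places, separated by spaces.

120.003 -149.995 134.992

wrist centre = target − a_3·(cos φ, sin φ) = (-1.0361, 5.7944)
cos θ_2 = (34.6491−9²−4²)/(2·9·4) = -0.8660; θ_2 = -149.9954° (elbow-down)
β = atan2(5.7944,-1.0361) = 100.1377°; ψ = atan2(-2.0003,5.5361) = -19.8657°
θ_1 = β − ψ = 120.0034°
θ_3 = φ − θ_1 − θ_2 = 134.9919° (wrapped to (-180°,180°])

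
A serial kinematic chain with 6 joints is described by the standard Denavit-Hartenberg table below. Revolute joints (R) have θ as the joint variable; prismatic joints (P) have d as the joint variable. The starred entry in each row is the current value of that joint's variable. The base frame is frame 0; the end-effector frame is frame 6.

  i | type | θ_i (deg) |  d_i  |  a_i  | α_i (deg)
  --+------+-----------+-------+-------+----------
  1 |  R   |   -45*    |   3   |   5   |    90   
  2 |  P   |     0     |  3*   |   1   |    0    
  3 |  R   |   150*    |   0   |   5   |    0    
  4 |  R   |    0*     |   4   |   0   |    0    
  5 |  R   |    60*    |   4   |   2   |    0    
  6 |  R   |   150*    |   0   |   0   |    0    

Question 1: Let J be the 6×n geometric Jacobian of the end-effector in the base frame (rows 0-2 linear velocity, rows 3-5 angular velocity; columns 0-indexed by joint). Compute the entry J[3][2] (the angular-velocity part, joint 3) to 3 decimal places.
-0.707

axis z_2 = (-0.7071,-0.7071,0.0000); lever o_n−o_2 = (-9.9435,-1.3702,1.5000)
cross product → J_v[:, 2] = (-1.0607,1.0607,-6.0622)
J_ω[:, 2] = z_2
entry J[3][2] = -0.7071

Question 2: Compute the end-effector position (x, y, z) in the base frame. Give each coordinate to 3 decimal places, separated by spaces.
after link 1: o_1 = (3.5355, -3.5355, 3.0000)
after link 2: o_2 = (2.1213, -6.3640, 3.0000)
after link 3: o_3 = (-0.9405, -3.3021, 5.5000)
after link 4: o_4 = (-3.7690, -6.1305, 5.5000)
after link 5: o_5 = (-7.8221, -7.7342, 4.5000)
after link 6: o_6 = (-7.8221, -7.7342, 4.5000)

-7.822 -7.734 4.500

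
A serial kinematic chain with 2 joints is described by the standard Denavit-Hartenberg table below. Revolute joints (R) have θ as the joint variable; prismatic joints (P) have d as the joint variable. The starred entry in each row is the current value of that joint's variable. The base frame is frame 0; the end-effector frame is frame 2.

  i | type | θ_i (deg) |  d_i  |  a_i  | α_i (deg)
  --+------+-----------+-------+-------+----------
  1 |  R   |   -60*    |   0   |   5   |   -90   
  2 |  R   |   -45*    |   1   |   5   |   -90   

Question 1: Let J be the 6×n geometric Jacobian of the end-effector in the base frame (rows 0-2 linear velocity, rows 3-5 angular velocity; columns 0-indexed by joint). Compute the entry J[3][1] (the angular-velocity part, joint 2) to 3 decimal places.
axis z_1 = (0.8660,0.5000,0.0000); lever o_n−o_1 = (2.6338,-2.5619,3.5355)
cross product → J_v[:, 1] = (1.7678,-3.0619,-3.5355)
J_ω[:, 1] = z_1
entry J[3][1] = 0.8660

0.866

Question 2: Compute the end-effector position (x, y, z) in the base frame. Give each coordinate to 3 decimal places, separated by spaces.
after link 1: o_1 = (2.5000, -4.3301, 0.0000)
after link 2: o_2 = (5.1338, -6.8920, 3.5355)

5.134 -6.892 3.536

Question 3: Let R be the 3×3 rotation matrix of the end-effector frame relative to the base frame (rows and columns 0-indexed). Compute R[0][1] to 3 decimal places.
End-effector y-axis (col 1 of R) = (-0.8660,-0.5000,-0.0000)
R[0][1] = -0.8660

-0.866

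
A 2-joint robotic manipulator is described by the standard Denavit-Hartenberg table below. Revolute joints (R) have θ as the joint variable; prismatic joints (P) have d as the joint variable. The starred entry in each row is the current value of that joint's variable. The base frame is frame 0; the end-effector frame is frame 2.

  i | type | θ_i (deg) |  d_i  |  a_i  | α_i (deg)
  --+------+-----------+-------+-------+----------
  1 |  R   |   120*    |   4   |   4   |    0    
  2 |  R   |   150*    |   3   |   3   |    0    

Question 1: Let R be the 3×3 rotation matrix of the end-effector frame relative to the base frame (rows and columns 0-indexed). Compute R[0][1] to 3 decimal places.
End-effector y-axis (col 1 of R) = (1.0000,-0.0000,0.0000)
R[0][1] = 1.0000

1.000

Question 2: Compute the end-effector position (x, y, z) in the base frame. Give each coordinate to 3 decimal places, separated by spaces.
after link 1: o_1 = (-2.0000, 3.4641, 4.0000)
after link 2: o_2 = (-2.0000, 0.4641, 7.0000)

-2.000 0.464 7.000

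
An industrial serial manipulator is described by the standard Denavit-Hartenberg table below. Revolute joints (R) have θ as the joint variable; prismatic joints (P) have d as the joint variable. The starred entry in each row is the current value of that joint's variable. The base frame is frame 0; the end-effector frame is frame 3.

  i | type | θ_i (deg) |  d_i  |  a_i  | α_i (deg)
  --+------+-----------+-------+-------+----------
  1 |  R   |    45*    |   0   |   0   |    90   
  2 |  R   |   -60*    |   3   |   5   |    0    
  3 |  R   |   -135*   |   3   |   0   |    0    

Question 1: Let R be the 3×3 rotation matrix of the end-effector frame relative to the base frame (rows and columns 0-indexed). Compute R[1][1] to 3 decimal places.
-0.183

End-effector y-axis (col 1 of R) = (-0.1830,-0.1830,-0.9659)
R[1][1] = -0.1830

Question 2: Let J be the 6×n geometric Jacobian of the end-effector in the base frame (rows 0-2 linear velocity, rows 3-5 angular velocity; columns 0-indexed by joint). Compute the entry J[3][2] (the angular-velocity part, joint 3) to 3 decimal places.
axis z_2 = (0.7071,-0.7071,0.0000); lever o_n−o_2 = (2.1213,-2.1213,0.0000)
cross product → J_v[:, 2] = (0.0000,0.0000,0.0000)
J_ω[:, 2] = z_2
entry J[3][2] = 0.7071

0.707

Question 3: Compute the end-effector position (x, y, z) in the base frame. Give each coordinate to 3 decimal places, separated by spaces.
6.010 -2.475 -4.330

after link 1: o_1 = (0.0000, 0.0000, 0.0000)
after link 2: o_2 = (3.8891, -0.3536, -4.3301)
after link 3: o_3 = (6.0104, -2.4749, -4.3301)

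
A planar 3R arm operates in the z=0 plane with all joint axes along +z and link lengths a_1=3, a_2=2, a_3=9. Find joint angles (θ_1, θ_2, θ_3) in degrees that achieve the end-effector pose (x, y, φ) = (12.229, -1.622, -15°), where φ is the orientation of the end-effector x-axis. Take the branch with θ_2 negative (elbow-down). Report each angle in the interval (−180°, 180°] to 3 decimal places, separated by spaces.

wrist centre = target − a_3·(cos φ, sin φ) = (3.5357, 0.7074)
cos θ_2 = (13.0013−3²−2²)/(2·3·2) = 0.0001; θ_2 = -89.9937° (elbow-down)
β = atan2(0.7074,3.5357) = 11.3136°; ψ = atan2(-2.0000,3.0002) = -33.6881°
θ_1 = β − ψ = 45.0018°
θ_3 = φ − θ_1 − θ_2 = 29.9919° (wrapped to (-180°,180°])

45.002 -89.994 29.992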